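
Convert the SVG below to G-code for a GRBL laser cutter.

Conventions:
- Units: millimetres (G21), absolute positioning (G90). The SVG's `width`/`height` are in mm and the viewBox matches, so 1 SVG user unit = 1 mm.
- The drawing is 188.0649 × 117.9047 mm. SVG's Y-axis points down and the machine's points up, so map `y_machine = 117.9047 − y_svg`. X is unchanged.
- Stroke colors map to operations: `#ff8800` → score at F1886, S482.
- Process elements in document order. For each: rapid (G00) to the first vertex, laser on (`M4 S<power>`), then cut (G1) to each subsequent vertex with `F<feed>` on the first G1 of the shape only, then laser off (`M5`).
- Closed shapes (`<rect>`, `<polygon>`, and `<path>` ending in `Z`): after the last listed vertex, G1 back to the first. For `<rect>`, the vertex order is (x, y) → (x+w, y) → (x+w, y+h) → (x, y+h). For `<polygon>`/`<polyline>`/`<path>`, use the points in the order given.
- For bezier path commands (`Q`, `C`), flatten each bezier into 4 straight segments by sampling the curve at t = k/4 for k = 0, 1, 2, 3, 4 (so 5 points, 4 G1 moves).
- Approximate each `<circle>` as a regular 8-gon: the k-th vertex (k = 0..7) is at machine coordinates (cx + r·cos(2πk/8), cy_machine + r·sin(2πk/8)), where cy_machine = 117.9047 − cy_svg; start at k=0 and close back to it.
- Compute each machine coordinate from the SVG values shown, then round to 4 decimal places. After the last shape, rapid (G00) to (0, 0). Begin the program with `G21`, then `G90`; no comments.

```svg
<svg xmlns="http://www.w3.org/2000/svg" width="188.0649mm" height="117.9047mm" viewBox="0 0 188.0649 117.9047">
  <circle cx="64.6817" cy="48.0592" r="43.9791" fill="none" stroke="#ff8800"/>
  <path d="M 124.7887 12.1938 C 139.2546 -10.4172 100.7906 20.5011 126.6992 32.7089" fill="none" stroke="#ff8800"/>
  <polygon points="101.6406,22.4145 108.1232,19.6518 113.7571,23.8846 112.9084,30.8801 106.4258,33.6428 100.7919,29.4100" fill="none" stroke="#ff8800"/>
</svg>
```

1 u = 1 mm; y_m = 117.9047 − y.

[1] `<circle>` circle, #ff8800→score S482 F1886: (108.6608,69.8455) → (95.7796,100.9434) → (64.6817,113.8246) → (33.5838,100.9434) → (20.7026,69.8455) → (33.5838,38.7476) → (64.6817,25.8664) → (95.7796,38.7476) → (108.6608,69.8455) (closed)

[2] `<path>` cubic bezier, #ff8800→score S482 F1886: (124.7887,105.7109) → (127.5466,113.7612) → (121.4529,108.5104) → (117.5048,96.7311) → (126.6992,85.1958)

[3] `<polygon>` regular polygon, #ff8800→score S482 F1886: (101.6406,95.4902) → (108.1232,98.2529) → (113.7571,94.0201) → (112.9084,87.0246) → (106.4258,84.2619) → (100.7919,88.4947) → (101.6406,95.4902) (closed)

G21
G90
G00 X108.6608 Y69.8455
M4 S482
G1 X95.7796 Y100.9434 F1886
G1 X64.6817 Y113.8246
G1 X33.5838 Y100.9434
G1 X20.7026 Y69.8455
G1 X33.5838 Y38.7476
G1 X64.6817 Y25.8664
G1 X95.7796 Y38.7476
G1 X108.6608 Y69.8455
M5
G00 X124.7887 Y105.7109
M4 S482
G1 X127.5466 Y113.7612 F1886
G1 X121.4529 Y108.5104
G1 X117.5048 Y96.7311
G1 X126.6992 Y85.1958
M5
G00 X101.6406 Y95.4902
M4 S482
G1 X108.1232 Y98.2529 F1886
G1 X113.7571 Y94.0201
G1 X112.9084 Y87.0246
G1 X106.4258 Y84.2619
G1 X100.7919 Y88.4947
G1 X101.6406 Y95.4902
M5
G00 X0.0000 Y0.0000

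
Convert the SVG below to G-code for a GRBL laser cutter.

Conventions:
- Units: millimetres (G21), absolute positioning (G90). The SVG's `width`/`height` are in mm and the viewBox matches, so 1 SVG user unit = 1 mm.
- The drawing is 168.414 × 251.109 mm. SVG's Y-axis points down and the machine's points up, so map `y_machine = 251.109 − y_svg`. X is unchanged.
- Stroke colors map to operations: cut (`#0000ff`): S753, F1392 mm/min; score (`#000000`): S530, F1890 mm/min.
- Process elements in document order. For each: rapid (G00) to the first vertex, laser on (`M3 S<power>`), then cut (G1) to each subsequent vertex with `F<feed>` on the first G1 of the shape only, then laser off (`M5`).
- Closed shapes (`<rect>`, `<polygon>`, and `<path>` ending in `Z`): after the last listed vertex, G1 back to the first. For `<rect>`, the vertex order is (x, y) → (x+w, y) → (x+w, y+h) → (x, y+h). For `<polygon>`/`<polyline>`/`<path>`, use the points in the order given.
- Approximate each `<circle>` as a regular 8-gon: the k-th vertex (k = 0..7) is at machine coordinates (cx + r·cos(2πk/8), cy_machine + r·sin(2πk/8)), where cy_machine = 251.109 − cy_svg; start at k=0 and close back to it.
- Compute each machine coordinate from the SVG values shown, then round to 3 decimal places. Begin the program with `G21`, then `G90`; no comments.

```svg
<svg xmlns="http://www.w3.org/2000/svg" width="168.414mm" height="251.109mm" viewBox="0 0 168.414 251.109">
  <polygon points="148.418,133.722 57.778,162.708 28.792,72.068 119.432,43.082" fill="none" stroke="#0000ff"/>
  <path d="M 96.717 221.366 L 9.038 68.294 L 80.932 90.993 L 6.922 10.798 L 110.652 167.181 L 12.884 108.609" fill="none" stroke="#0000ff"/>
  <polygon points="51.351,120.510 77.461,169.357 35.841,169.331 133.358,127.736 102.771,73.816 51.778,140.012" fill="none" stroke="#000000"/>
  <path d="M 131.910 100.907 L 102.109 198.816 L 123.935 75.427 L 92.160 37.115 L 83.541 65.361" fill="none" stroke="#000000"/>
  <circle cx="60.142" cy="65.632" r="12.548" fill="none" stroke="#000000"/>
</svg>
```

G21
G90
G00 X148.418 Y117.387
M3 S753
G1 X57.778 Y88.401 F1392
G1 X28.792 Y179.041
G1 X119.432 Y208.027
G1 X148.418 Y117.387
M5
G00 X96.717 Y29.743
M3 S753
G1 X9.038 Y182.815 F1392
G1 X80.932 Y160.116
G1 X6.922 Y240.311
G1 X110.652 Y83.928
G1 X12.884 Y142.500
M5
G00 X51.351 Y130.599
M3 S530
G1 X77.461 Y81.752 F1890
G1 X35.841 Y81.778
G1 X133.358 Y123.373
G1 X102.771 Y177.293
G1 X51.778 Y111.097
G1 X51.351 Y130.599
M5
G00 X131.910 Y150.202
M3 S530
G1 X102.109 Y52.293 F1890
G1 X123.935 Y175.682
G1 X92.160 Y213.994
G1 X83.541 Y185.748
M5
G00 X72.690 Y185.477
M3 S530
G1 X69.015 Y194.350 F1890
G1 X60.142 Y198.025
G1 X51.269 Y194.350
G1 X47.594 Y185.477
G1 X51.269 Y176.604
G1 X60.142 Y172.929
G1 X69.015 Y176.604
G1 X72.690 Y185.477
M5

1 u = 1 mm; y_m = 251.109 − y.

[1] `<polygon>` regular polygon, #0000ff→cut S753 F1392: (148.418,117.387) → (57.778,88.401) → (28.792,179.041) → (119.432,208.027) → (148.418,117.387) (closed)

[2] `<path>` open polyline, #0000ff→cut S753 F1392: (96.717,29.743) → (9.038,182.815) → (80.932,160.116) → (6.922,240.311) → (110.652,83.928) → (12.884,142.500)

[3] `<polygon>` closed polygon, #000000→score S530 F1890: (51.351,130.599) → (77.461,81.752) → (35.841,81.778) → (133.358,123.373) → (102.771,177.293) → (51.778,111.097) → (51.351,130.599) (closed)

[4] `<path>` open polyline, #000000→score S530 F1890: (131.910,150.202) → (102.109,52.293) → (123.935,175.682) → (92.160,213.994) → (83.541,185.748)

[5] `<circle>` circle, #000000→score S530 F1890: (72.690,185.477) → (69.015,194.350) → (60.142,198.025) → (51.269,194.350) → (47.594,185.477) → (51.269,176.604) → (60.142,172.929) → (69.015,176.604) → (72.690,185.477) (closed)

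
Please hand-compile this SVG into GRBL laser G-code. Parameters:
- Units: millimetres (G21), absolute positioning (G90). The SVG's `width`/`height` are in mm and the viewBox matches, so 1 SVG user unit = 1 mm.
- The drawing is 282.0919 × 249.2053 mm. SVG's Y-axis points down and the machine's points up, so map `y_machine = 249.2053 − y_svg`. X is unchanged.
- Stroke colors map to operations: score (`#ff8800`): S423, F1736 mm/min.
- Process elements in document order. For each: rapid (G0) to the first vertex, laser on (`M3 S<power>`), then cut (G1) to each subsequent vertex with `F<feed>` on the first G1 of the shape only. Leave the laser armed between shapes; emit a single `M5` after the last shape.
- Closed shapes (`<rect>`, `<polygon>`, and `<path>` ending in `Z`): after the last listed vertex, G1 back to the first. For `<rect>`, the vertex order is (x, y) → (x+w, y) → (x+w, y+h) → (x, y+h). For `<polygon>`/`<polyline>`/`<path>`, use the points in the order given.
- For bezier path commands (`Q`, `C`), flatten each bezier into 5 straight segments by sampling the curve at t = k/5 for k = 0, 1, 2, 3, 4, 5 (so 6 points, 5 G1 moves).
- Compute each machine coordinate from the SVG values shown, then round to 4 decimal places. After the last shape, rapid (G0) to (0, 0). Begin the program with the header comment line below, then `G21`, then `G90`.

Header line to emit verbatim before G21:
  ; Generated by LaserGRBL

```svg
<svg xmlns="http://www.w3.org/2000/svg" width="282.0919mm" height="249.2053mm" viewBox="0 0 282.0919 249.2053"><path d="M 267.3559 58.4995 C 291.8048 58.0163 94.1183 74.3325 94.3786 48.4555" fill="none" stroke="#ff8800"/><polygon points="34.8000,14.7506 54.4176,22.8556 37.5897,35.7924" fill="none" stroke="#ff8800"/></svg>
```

; Generated by LaserGRBL
G21
G90
G0 X267.3559 Y190.7058
M3 S423
G1 X258.7296 Y189.4517 F1736
G1 X216.9548 Y186.9975
G1 X162.1954 Y186.1746
G1 X114.6154 Y189.8148
G1 X94.3786 Y200.7498
G0 X34.8000 Y234.4547
M3 S423
G1 X54.4176 Y226.3497 F1736
G1 X37.5897 Y213.4129
G1 X34.8000 Y234.4547
M5
G0 X0.0000 Y0.0000

1 u = 1 mm; y_m = 249.2053 − y.

[1] `<path>` cubic bezier, #ff8800→score S423 F1736: (267.3559,190.7058) → (258.7296,189.4517) → (216.9548,186.9975) → (162.1954,186.1746) → (114.6154,189.8148) → (94.3786,200.7498)

[2] `<polygon>` regular polygon, #ff8800→score S423 F1736: (34.8000,234.4547) → (54.4176,226.3497) → (37.5897,213.4129) → (34.8000,234.4547) (closed)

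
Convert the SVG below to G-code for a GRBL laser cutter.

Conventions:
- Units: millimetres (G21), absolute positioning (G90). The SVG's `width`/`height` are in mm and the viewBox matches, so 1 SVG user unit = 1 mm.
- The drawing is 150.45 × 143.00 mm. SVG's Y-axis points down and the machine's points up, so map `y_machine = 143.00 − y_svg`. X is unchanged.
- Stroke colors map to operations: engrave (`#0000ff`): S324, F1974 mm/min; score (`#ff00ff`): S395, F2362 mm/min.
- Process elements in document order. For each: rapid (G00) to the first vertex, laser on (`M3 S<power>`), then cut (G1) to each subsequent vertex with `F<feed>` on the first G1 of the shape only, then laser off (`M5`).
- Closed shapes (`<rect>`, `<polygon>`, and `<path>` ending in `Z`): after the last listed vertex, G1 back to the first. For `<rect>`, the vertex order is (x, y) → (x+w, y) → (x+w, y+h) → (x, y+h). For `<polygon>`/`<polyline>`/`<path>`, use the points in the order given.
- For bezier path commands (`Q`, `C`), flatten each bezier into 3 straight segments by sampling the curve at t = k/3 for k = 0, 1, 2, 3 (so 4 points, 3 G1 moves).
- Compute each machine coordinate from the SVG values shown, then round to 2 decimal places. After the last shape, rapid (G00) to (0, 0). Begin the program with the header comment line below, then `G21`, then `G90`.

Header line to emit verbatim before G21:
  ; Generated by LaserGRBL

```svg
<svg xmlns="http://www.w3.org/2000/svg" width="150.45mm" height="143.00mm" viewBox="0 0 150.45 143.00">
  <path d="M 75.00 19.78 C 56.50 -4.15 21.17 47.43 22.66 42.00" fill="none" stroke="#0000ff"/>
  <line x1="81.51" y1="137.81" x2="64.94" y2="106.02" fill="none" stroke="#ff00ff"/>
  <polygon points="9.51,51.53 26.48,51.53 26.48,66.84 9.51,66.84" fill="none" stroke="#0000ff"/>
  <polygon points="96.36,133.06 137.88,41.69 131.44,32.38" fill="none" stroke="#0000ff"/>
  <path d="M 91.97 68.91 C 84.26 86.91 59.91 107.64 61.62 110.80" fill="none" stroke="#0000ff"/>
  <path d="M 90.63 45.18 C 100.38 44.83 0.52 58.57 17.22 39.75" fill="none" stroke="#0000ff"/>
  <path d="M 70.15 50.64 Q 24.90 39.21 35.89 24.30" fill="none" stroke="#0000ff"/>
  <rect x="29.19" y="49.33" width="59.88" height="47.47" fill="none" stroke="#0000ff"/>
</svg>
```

; Generated by LaserGRBL
G21
G90
G00 X75.00 Y123.22
M3 S324
G1 X52.88 Y126.89 F1974
G1 X31.46 Y109.67
G1 X22.66 Y101.00
M5
G00 X81.51 Y5.19
M3 S395
G1 X64.94 Y36.98 F2362
M5
G00 X9.51 Y91.47
M3 S324
G1 X26.48 Y91.47 F1974
G1 X26.48 Y76.16
G1 X9.51 Y76.16
G1 X9.51 Y91.47
M5
G00 X96.36 Y9.94
M3 S324
G1 X137.88 Y101.31 F1974
G1 X131.44 Y110.62
G1 X96.36 Y9.94
M5
G00 X91.97 Y74.09
M3 S324
G1 X80.29 Y55.93 F1974
G1 X67.02 Y40.46
G1 X61.62 Y32.20
M5
G00 X90.63 Y97.82
M3 S324
G1 X72.22 Y95.20 F1974
G1 X31.00 Y93.56
G1 X17.22 Y103.25
M5
G00 X70.15 Y92.36
M3 S324
G1 X46.23 Y100.37 F1974
G1 X34.81 Y109.15
G1 X35.89 Y118.70
M5
G00 X29.19 Y93.67
M3 S324
G1 X89.07 Y93.67 F1974
G1 X89.07 Y46.20
G1 X29.19 Y46.20
G1 X29.19 Y93.67
M5
G00 X0.00 Y0.00

Since the viewBox matches the mm dimensions, user units are millimetres directly. The only transform is the Y-flip y_m = 143.00 − y_svg.

Shape 1 is a cubic bezier drawn with `<path>`. Its stroke #0000ff means engrave at S324, F1974. After flipping Y the toolpath is (75.00,123.22) → (52.88,126.89) → (31.46,109.67) → (22.66,101.00).

Shape 2 is a line segment drawn with `<line>`. Its stroke #ff00ff means score at S395, F2362. After flipping Y the toolpath is (81.51,5.19) → (64.94,36.98).

Shape 3 is a rectangle drawn with `<polygon>`. Its stroke #0000ff means engrave at S324, F1974. After flipping Y the toolpath is (9.51,91.47) → (26.48,91.47) → (26.48,76.16) → (9.51,76.16) → (9.51,91.47), returning to the start.

Shape 4 is a closed polygon drawn with `<polygon>`. Its stroke #0000ff means engrave at S324, F1974. After flipping Y the toolpath is (96.36,9.94) → (137.88,101.31) → (131.44,110.62) → (96.36,9.94), returning to the start.

Shape 5 is a cubic bezier drawn with `<path>`. Its stroke #0000ff means engrave at S324, F1974. After flipping Y the toolpath is (91.97,74.09) → (80.29,55.93) → (67.02,40.46) → (61.62,32.20).

Shape 6 is a cubic bezier drawn with `<path>`. Its stroke #0000ff means engrave at S324, F1974. After flipping Y the toolpath is (90.63,97.82) → (72.22,95.20) → (31.00,93.56) → (17.22,103.25).

Shape 7 is a quadratic bezier drawn with `<path>`. Its stroke #0000ff means engrave at S324, F1974. After flipping Y the toolpath is (70.15,92.36) → (46.23,100.37) → (34.81,109.15) → (35.89,118.70).

Shape 8 is a rectangle drawn with `<rect>`. Its stroke #0000ff means engrave at S324, F1974. After flipping Y the toolpath is (29.19,93.67) → (89.07,93.67) → (89.07,46.20) → (29.19,46.20) → (29.19,93.67), returning to the start.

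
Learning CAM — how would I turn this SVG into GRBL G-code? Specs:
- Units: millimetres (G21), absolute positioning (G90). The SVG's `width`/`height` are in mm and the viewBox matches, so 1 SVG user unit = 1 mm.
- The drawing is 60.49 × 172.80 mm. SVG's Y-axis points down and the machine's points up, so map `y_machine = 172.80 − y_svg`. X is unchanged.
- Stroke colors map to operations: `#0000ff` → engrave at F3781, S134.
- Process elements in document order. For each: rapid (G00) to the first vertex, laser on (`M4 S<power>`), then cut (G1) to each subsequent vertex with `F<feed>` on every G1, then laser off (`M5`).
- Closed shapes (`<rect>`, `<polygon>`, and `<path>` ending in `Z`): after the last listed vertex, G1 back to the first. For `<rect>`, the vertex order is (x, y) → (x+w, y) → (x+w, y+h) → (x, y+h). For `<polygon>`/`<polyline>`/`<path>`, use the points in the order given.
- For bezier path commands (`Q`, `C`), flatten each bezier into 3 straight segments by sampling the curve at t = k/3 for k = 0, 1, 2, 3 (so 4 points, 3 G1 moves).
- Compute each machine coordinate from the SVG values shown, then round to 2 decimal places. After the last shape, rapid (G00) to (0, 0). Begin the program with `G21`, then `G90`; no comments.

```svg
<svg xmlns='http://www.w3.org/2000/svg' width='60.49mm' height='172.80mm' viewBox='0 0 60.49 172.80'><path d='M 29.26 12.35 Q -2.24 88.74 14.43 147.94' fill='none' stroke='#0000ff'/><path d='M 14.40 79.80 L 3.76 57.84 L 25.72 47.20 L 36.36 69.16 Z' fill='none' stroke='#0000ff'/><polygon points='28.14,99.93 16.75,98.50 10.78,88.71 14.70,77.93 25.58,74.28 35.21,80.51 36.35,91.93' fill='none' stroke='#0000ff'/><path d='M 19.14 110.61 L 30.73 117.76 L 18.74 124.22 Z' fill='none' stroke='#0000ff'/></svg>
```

G21
G90
G00 X29.26 Y160.45
M4 S134
G1 X13.61 Y111.43 F3781
G1 X8.67 Y66.24 F3781
G1 X14.43 Y24.86 F3781
M5
G00 X14.40 Y93.00
M4 S134
G1 X3.76 Y114.96 F3781
G1 X25.72 Y125.60 F3781
G1 X36.36 Y103.64 F3781
G1 X14.40 Y93.00 F3781
M5
G00 X28.14 Y72.87
M4 S134
G1 X16.75 Y74.30 F3781
G1 X10.78 Y84.09 F3781
G1 X14.70 Y94.87 F3781
G1 X25.58 Y98.52 F3781
G1 X35.21 Y92.29 F3781
G1 X36.35 Y80.87 F3781
G1 X28.14 Y72.87 F3781
M5
G00 X19.14 Y62.19
M4 S134
G1 X30.73 Y55.04 F3781
G1 X18.74 Y48.58 F3781
G1 X19.14 Y62.19 F3781
M5
G00 X0.00 Y0.00

viewBox `0 0 60.49 172.80` with mm width/height → 1 unit = 1 mm. Flip: y_m = 172.80 − y_svg.

**Shape 1** — `<path>` quadratic bezier, stroke `#0000ff` → engrave (S134, F3781). Control points (SVG): P0=(29.26,12.35), P1=(-2.24,88.74), P2=(14.43,147.94); sampled at t=k/3. Machine vertices: (29.26,160.45) → (13.61,111.43) → (8.67,66.24) → (14.43,24.86). Open path.

**Shape 2** — `<path>` regular polygon, stroke `#0000ff` → engrave (S134, F3781). Machine vertices: (14.40,93.00) → (3.76,114.96) → (25.72,125.60) → (36.36,103.64) → (14.40,93.00). Closed: final G1 returns to the first vertex.

**Shape 3** — `<polygon>` regular polygon, stroke `#0000ff` → engrave (S134, F3781). Machine vertices: (28.14,72.87) → (16.75,74.30) → (10.78,84.09) → (14.70,94.87) → (25.58,98.52) → (35.21,92.29) → (36.35,80.87) → (28.14,72.87). Closed: final G1 returns to the first vertex.

**Shape 4** — `<path>` regular polygon, stroke `#0000ff` → engrave (S134, F3781). Machine vertices: (19.14,62.19) → (30.73,55.04) → (18.74,48.58) → (19.14,62.19). Closed: final G1 returns to the first vertex.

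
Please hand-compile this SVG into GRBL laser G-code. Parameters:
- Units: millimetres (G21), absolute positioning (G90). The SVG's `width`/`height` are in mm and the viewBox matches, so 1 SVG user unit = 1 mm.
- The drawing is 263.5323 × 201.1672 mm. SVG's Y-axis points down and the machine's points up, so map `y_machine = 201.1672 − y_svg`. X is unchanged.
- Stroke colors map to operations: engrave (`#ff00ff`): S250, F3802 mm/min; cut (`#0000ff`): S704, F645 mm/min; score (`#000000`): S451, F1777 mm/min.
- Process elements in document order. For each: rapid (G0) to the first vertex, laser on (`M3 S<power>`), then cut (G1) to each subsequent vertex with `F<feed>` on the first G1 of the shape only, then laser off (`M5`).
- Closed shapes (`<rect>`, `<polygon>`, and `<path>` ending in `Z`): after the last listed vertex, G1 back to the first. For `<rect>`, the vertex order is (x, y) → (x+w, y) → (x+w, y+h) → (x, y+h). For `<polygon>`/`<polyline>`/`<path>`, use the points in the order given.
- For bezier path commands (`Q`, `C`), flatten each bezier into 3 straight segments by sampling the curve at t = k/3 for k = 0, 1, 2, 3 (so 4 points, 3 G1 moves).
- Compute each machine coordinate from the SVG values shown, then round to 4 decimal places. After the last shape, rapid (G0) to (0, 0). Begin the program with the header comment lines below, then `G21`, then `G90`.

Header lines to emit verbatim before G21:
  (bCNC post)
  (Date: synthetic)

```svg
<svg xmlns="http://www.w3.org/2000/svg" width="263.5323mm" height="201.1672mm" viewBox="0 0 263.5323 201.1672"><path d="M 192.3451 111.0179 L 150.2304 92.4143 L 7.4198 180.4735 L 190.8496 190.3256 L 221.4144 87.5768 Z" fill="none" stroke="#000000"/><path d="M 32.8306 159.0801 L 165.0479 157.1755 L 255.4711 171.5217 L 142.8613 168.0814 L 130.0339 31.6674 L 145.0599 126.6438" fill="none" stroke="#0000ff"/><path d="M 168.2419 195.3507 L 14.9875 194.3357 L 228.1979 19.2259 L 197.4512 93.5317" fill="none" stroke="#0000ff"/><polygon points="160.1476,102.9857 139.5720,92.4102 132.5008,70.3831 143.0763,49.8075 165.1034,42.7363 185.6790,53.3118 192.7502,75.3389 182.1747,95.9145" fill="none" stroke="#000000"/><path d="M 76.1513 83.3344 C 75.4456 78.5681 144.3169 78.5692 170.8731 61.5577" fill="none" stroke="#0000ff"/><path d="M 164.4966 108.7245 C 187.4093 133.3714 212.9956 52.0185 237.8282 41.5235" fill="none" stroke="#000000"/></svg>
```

Since the viewBox matches the mm dimensions, user units are millimetres directly. The only transform is the Y-flip y_m = 201.1672 − y_svg.

Shape 1 is a closed polygon drawn with `<path>`. Its stroke #000000 means score at S451, F1777. After flipping Y the toolpath is (192.3451,90.1493) → (150.2304,108.7529) → (7.4198,20.6937) → (190.8496,10.8416) → (221.4144,113.5904) → (192.3451,90.1493), returning to the start.

Shape 2 is a open polyline drawn with `<path>`. Its stroke #0000ff means cut at S704, F645. After flipping Y the toolpath is (32.8306,42.0871) → (165.0479,43.9917) → (255.4711,29.6455) → (142.8613,33.0858) → (130.0339,169.4998) → (145.0599,74.5234).

Shape 3 is a open polyline drawn with `<path>`. Its stroke #0000ff means cut at S704, F645. After flipping Y the toolpath is (168.2419,5.8165) → (14.9875,6.8315) → (228.1979,181.9413) → (197.4512,107.6355).

Shape 4 is a regular polygon drawn with `<polygon>`. Its stroke #000000 means score at S451, F1777. After flipping Y the toolpath is (160.1476,98.1815) → (139.5720,108.7570) → (132.5008,130.7841) → (143.0763,151.3597) → (165.1034,158.4309) → (185.6790,147.8554) → (192.7502,125.8283) → (182.1747,105.2527) → (160.1476,98.1815), returning to the start.

Shape 5 is a cubic bezier drawn with `<path>`. Its stroke #0000ff means cut at S704, F645. After flipping Y the toolpath is (76.1513,117.8328) → (94.4938,121.8166) → (134.3560,127.4622) → (170.8731,139.6095).

Shape 6 is a cubic bezier drawn with `<path>`. Its stroke #000000 means score at S451, F1777. After flipping Y the toolpath is (164.4966,92.4427) → (188.1736,96.5788) → (212.8713,132.0797) → (237.8282,159.6437).

(bCNC post)
(Date: synthetic)
G21
G90
G0 X192.3451 Y90.1493
M3 S451
G1 X150.2304 Y108.7529 F1777
G1 X7.4198 Y20.6937
G1 X190.8496 Y10.8416
G1 X221.4144 Y113.5904
G1 X192.3451 Y90.1493
M5
G0 X32.8306 Y42.0871
M3 S704
G1 X165.0479 Y43.9917 F645
G1 X255.4711 Y29.6455
G1 X142.8613 Y33.0858
G1 X130.0339 Y169.4998
G1 X145.0599 Y74.5234
M5
G0 X168.2419 Y5.8165
M3 S704
G1 X14.9875 Y6.8315 F645
G1 X228.1979 Y181.9413
G1 X197.4512 Y107.6355
M5
G0 X160.1476 Y98.1815
M3 S451
G1 X139.5720 Y108.7570 F1777
G1 X132.5008 Y130.7841
G1 X143.0763 Y151.3597
G1 X165.1034 Y158.4309
G1 X185.6790 Y147.8554
G1 X192.7502 Y125.8283
G1 X182.1747 Y105.2527
G1 X160.1476 Y98.1815
M5
G0 X76.1513 Y117.8328
M3 S704
G1 X94.4938 Y121.8166 F645
G1 X134.3560 Y127.4622
G1 X170.8731 Y139.6095
M5
G0 X164.4966 Y92.4427
M3 S451
G1 X188.1736 Y96.5788 F1777
G1 X212.8713 Y132.0797
G1 X237.8282 Y159.6437
M5
G0 X0.0000 Y0.0000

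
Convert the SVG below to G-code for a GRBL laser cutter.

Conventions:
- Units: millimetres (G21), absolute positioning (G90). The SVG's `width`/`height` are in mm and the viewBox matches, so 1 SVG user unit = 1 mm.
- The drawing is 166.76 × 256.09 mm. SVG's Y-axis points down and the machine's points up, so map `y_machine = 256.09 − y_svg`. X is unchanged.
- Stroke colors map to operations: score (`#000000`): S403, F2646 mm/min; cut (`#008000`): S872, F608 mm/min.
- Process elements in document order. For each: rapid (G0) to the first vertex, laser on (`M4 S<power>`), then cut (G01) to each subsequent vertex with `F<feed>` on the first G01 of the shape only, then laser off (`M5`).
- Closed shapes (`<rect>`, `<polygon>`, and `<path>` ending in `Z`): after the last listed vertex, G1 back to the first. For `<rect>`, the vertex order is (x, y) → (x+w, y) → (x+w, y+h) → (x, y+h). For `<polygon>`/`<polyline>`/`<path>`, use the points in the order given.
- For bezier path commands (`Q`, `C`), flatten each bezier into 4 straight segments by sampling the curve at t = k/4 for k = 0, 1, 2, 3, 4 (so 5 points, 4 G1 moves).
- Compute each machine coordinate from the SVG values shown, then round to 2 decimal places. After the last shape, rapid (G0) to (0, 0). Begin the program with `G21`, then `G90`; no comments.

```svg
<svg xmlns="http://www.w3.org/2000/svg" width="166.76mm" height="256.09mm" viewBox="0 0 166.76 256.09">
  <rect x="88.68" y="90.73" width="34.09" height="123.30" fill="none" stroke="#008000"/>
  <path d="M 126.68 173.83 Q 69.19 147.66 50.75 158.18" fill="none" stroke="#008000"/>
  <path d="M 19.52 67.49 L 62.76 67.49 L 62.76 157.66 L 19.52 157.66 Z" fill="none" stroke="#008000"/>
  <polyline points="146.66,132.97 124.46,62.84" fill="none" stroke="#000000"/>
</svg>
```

G21
G90
G0 X88.68 Y165.36
M4 S872
G01 X122.77 Y165.36 F608
G01 X122.77 Y42.06
G01 X88.68 Y42.06
G01 X88.68 Y165.36
M5
G0 X126.68 Y82.26
M4 S872
G01 X100.38 Y93.05 F608
G01 X78.95 Y99.26
G01 X62.41 Y100.88
G01 X50.75 Y97.91
M5
G0 X19.52 Y188.60
M4 S872
G01 X62.76 Y188.60 F608
G01 X62.76 Y98.43
G01 X19.52 Y98.43
G01 X19.52 Y188.60
M5
G0 X146.66 Y123.12
M4 S403
G01 X124.46 Y193.25 F2646
M5
G0 X0.00 Y0.00

viewBox `0 0 166.76 256.09` with mm width/height → 1 unit = 1 mm. Flip: y_m = 256.09 − y_svg.

**Shape 1** — `<rect>` rectangle, stroke `#008000` → cut (S872, F608). Machine vertices: (88.68,165.36) → (122.77,165.36) → (122.77,42.06) → (88.68,42.06) → (88.68,165.36). Closed: final G1 returns to the first vertex.

**Shape 2** — `<path>` quadratic bezier, stroke `#008000` → cut (S872, F608). Control points (SVG): P0=(126.68,173.83), P1=(69.19,147.66), P2=(50.75,158.18); sampled at t=k/4. Machine vertices: (126.68,82.26) → (100.38,93.05) → (78.95,99.26) → (62.41,100.88) → (50.75,97.91). Open path.

**Shape 3** — `<path>` rectangle, stroke `#008000` → cut (S872, F608). Machine vertices: (19.52,188.60) → (62.76,188.60) → (62.76,98.43) → (19.52,98.43) → (19.52,188.60). Closed: final G1 returns to the first vertex.

**Shape 4** — `<polyline>` line segment, stroke `#000000` → score (S403, F2646). Machine vertices: (146.66,123.12) → (124.46,193.25). Open path.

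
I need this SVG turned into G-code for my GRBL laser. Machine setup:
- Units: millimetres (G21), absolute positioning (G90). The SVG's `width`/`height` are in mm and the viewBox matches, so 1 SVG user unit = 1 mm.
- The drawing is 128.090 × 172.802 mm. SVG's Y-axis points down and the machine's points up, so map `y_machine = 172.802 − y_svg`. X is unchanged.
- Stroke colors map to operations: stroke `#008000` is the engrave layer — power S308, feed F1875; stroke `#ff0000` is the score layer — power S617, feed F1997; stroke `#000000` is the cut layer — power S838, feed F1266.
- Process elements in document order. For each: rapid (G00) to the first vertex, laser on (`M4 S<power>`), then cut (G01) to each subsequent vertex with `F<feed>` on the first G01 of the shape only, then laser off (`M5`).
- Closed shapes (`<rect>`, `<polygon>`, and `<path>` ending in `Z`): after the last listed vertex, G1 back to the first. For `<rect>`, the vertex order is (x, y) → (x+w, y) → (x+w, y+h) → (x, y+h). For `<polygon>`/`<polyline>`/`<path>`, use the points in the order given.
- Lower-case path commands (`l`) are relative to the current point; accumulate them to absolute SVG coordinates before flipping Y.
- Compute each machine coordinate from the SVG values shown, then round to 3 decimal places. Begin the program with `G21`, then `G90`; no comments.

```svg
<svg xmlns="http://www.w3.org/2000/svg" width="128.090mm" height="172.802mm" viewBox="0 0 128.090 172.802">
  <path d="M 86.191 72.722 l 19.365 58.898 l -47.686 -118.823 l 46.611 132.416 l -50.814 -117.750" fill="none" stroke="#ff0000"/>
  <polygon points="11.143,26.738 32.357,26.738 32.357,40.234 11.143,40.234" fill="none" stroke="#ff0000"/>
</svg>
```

1 u = 1 mm; y_m = 172.802 − y.

[1] `<path>` open polyline, #ff0000→score S617 F1997: (86.191,100.080) → (105.556,41.182) → (57.870,160.005) → (104.481,27.589) → (53.667,145.339)

[2] `<polygon>` rectangle, #ff0000→score S617 F1997: (11.143,146.064) → (32.357,146.064) → (32.357,132.568) → (11.143,132.568) → (11.143,146.064) (closed)

G21
G90
G00 X86.191 Y100.080
M4 S617
G01 X105.556 Y41.182 F1997
G01 X57.870 Y160.005
G01 X104.481 Y27.589
G01 X53.667 Y145.339
M5
G00 X11.143 Y146.064
M4 S617
G01 X32.357 Y146.064 F1997
G01 X32.357 Y132.568
G01 X11.143 Y132.568
G01 X11.143 Y146.064
M5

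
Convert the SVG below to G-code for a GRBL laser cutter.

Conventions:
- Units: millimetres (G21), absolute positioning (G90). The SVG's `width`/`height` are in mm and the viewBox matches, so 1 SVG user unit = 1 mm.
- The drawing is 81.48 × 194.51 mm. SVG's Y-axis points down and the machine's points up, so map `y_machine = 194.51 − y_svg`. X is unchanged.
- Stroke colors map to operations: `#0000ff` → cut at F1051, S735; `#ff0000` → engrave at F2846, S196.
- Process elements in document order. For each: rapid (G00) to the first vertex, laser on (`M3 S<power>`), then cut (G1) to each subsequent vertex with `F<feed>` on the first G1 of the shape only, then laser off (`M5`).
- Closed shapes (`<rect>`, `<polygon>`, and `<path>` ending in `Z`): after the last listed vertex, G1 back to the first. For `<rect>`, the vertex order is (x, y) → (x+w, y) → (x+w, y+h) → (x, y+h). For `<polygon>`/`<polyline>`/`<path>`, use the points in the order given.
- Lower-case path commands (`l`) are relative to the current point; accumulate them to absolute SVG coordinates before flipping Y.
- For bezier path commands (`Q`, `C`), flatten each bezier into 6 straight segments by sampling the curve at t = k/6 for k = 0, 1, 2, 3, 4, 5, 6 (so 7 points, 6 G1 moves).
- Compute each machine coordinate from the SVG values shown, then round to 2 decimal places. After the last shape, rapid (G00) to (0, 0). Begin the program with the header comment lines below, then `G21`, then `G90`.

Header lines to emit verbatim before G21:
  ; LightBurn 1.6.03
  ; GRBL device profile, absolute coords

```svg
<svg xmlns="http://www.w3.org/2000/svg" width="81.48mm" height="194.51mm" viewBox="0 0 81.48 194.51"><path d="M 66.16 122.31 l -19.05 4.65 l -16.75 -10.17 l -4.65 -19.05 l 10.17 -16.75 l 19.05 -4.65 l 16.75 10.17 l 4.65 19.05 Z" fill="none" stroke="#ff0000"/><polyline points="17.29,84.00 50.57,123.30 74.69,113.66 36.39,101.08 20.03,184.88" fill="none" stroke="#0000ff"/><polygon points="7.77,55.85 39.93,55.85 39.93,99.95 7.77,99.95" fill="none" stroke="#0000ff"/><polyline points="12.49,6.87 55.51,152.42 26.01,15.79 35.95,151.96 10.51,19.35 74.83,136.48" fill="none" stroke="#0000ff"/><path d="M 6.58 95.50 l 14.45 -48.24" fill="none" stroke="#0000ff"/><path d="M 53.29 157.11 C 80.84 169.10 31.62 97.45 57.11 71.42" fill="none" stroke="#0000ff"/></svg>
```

1 u = 1 mm; y_m = 194.51 − y.

[1] `<path>` regular polygon, #ff0000→engrave S196 F2846: (66.16,72.20) → (47.11,67.55) → (30.36,77.72) → (25.71,96.77) → (35.88,113.52) → (54.93,118.17) → (71.68,108.00) → (76.33,88.95) → (66.16,72.20) (closed)

[2] `<polyline>` open polyline, #0000ff→cut S735 F1051: (17.29,110.51) → (50.57,71.21) → (74.69,80.85) → (36.39,93.43) → (20.03,9.63)

[3] `<polygon>` rectangle, #0000ff→cut S735 F1051: (7.77,138.66) → (39.93,138.66) → (39.93,94.56) → (7.77,94.56) → (7.77,138.66) (closed)

[4] `<polyline>` open polyline, #0000ff→cut S735 F1051: (12.49,187.64) → (55.51,42.09) → (26.01,178.72) → (35.95,42.55) → (10.51,175.16) → (74.83,58.03)

[5] `<path>` line segment, #0000ff→cut S735 F1051: (6.58,99.01) → (21.03,147.25)

[6] `<path>` cubic bezier, #0000ff→cut S735 F1051: (53.29,37.40) → (61.37,37.78) → (60.86,48.50) → (55.97,65.99) → (50.91,86.64) → (49.89,106.87) → (57.11,123.09)

; LightBurn 1.6.03
; GRBL device profile, absolute coords
G21
G90
G00 X66.16 Y72.20
M3 S196
G1 X47.11 Y67.55 F2846
G1 X30.36 Y77.72
G1 X25.71 Y96.77
G1 X35.88 Y113.52
G1 X54.93 Y118.17
G1 X71.68 Y108.00
G1 X76.33 Y88.95
G1 X66.16 Y72.20
M5
G00 X17.29 Y110.51
M3 S735
G1 X50.57 Y71.21 F1051
G1 X74.69 Y80.85
G1 X36.39 Y93.43
G1 X20.03 Y9.63
M5
G00 X7.77 Y138.66
M3 S735
G1 X39.93 Y138.66 F1051
G1 X39.93 Y94.56
G1 X7.77 Y94.56
G1 X7.77 Y138.66
M5
G00 X12.49 Y187.64
M3 S735
G1 X55.51 Y42.09 F1051
G1 X26.01 Y178.72
G1 X35.95 Y42.55
G1 X10.51 Y175.16
G1 X74.83 Y58.03
M5
G00 X6.58 Y99.01
M3 S735
G1 X21.03 Y147.25 F1051
M5
G00 X53.29 Y37.40
M3 S735
G1 X61.37 Y37.78 F1051
G1 X60.86 Y48.50
G1 X55.97 Y65.99
G1 X50.91 Y86.64
G1 X49.89 Y106.87
G1 X57.11 Y123.09
M5
G00 X0.00 Y0.00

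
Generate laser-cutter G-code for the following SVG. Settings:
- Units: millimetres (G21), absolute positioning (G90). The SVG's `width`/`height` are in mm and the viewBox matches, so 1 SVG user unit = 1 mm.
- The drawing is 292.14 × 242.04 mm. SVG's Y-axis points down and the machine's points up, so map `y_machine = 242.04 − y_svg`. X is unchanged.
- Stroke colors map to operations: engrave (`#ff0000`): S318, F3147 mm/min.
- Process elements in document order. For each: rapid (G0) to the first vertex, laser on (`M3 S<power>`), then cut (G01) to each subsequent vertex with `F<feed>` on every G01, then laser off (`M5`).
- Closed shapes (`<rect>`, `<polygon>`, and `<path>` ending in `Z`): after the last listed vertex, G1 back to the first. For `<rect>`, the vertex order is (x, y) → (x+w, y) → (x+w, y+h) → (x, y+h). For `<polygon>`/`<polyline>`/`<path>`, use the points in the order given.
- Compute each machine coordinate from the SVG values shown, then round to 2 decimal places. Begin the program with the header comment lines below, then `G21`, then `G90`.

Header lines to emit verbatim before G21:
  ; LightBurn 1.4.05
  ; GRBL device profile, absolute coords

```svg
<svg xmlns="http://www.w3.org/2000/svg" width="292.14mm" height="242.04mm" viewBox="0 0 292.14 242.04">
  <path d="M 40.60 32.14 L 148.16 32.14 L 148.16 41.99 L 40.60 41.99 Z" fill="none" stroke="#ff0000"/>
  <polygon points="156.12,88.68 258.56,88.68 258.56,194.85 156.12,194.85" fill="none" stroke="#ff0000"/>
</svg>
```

viewBox `0 0 292.14 242.04` with mm width/height → 1 unit = 1 mm. Flip: y_m = 242.04 − y_svg.

**Shape 1** — `<path>` rectangle, stroke `#ff0000` → engrave (S318, F3147). Machine vertices: (40.60,209.90) → (148.16,209.90) → (148.16,200.05) → (40.60,200.05) → (40.60,209.90). Closed: final G1 returns to the first vertex.

**Shape 2** — `<polygon>` rectangle, stroke `#ff0000` → engrave (S318, F3147). Machine vertices: (156.12,153.36) → (258.56,153.36) → (258.56,47.19) → (156.12,47.19) → (156.12,153.36). Closed: final G1 returns to the first vertex.

; LightBurn 1.4.05
; GRBL device profile, absolute coords
G21
G90
G0 X40.60 Y209.90
M3 S318
G01 X148.16 Y209.90 F3147
G01 X148.16 Y200.05 F3147
G01 X40.60 Y200.05 F3147
G01 X40.60 Y209.90 F3147
M5
G0 X156.12 Y153.36
M3 S318
G01 X258.56 Y153.36 F3147
G01 X258.56 Y47.19 F3147
G01 X156.12 Y47.19 F3147
G01 X156.12 Y153.36 F3147
M5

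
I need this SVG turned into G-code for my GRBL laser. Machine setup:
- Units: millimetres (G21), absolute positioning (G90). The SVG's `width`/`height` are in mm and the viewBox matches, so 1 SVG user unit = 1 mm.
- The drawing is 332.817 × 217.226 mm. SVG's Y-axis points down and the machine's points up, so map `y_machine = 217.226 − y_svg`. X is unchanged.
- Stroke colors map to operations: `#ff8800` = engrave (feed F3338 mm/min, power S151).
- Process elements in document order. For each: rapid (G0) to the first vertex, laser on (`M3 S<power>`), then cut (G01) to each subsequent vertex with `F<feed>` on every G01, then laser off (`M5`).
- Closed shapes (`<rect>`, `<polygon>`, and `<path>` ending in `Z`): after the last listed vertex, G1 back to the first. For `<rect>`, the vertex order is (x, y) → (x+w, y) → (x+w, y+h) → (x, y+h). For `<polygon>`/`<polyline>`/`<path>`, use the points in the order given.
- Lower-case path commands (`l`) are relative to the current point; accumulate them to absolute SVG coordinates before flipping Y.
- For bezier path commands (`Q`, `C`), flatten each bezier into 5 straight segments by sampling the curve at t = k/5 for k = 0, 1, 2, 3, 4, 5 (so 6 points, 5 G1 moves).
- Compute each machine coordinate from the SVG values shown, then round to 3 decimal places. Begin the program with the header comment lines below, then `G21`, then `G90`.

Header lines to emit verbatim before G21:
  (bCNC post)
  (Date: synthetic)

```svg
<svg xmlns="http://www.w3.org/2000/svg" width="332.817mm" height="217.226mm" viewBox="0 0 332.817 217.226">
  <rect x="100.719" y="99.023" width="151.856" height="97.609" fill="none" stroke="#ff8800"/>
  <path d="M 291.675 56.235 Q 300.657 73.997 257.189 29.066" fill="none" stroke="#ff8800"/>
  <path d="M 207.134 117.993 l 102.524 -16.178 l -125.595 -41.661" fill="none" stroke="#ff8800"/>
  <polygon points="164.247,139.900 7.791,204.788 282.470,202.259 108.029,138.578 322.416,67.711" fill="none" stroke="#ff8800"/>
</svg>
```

viewBox `0 0 332.817 217.226` with mm width/height → 1 unit = 1 mm. Flip: y_m = 217.226 − y_svg.

**Shape 1** — `<rect>` rectangle, stroke `#ff8800` → engrave (S151, F3338). Machine vertices: (100.719,118.203) → (252.575,118.203) → (252.575,20.594) → (100.719,20.594) → (100.719,118.203). Closed: final G1 returns to the first vertex.

**Shape 2** — `<path>` quadratic bezier, stroke `#ff8800` → engrave (S151, F3338). Control points (SVG): P0=(291.675,56.235), P1=(300.657,73.997), P2=(257.189,29.066); sampled at t=k/5. Machine vertices: (291.675,160.991) → (293.170,156.394) → (290.469,156.812) → (283.571,162.246) → (272.478,172.695) → (257.189,188.160). Open path.

**Shape 3** — `<path>` open polyline, stroke `#ff8800` → engrave (S151, F3338). Machine vertices: (207.134,99.233) → (309.658,115.411) → (184.063,157.072). Open path.

**Shape 4** — `<polygon>` closed polygon, stroke `#ff8800` → engrave (S151, F3338). Machine vertices: (164.247,77.326) → (7.791,12.438) → (282.470,14.967) → (108.029,78.648) → (322.416,149.515) → (164.247,77.326). Closed: final G1 returns to the first vertex.

(bCNC post)
(Date: synthetic)
G21
G90
G0 X100.719 Y118.203
M3 S151
G01 X252.575 Y118.203 F3338
G01 X252.575 Y20.594 F3338
G01 X100.719 Y20.594 F3338
G01 X100.719 Y118.203 F3338
M5
G0 X291.675 Y160.991
M3 S151
G01 X293.170 Y156.394 F3338
G01 X290.469 Y156.812 F3338
G01 X283.571 Y162.246 F3338
G01 X272.478 Y172.695 F3338
G01 X257.189 Y188.160 F3338
M5
G0 X207.134 Y99.233
M3 S151
G01 X309.658 Y115.411 F3338
G01 X184.063 Y157.072 F3338
M5
G0 X164.247 Y77.326
M3 S151
G01 X7.791 Y12.438 F3338
G01 X282.470 Y14.967 F3338
G01 X108.029 Y78.648 F3338
G01 X322.416 Y149.515 F3338
G01 X164.247 Y77.326 F3338
M5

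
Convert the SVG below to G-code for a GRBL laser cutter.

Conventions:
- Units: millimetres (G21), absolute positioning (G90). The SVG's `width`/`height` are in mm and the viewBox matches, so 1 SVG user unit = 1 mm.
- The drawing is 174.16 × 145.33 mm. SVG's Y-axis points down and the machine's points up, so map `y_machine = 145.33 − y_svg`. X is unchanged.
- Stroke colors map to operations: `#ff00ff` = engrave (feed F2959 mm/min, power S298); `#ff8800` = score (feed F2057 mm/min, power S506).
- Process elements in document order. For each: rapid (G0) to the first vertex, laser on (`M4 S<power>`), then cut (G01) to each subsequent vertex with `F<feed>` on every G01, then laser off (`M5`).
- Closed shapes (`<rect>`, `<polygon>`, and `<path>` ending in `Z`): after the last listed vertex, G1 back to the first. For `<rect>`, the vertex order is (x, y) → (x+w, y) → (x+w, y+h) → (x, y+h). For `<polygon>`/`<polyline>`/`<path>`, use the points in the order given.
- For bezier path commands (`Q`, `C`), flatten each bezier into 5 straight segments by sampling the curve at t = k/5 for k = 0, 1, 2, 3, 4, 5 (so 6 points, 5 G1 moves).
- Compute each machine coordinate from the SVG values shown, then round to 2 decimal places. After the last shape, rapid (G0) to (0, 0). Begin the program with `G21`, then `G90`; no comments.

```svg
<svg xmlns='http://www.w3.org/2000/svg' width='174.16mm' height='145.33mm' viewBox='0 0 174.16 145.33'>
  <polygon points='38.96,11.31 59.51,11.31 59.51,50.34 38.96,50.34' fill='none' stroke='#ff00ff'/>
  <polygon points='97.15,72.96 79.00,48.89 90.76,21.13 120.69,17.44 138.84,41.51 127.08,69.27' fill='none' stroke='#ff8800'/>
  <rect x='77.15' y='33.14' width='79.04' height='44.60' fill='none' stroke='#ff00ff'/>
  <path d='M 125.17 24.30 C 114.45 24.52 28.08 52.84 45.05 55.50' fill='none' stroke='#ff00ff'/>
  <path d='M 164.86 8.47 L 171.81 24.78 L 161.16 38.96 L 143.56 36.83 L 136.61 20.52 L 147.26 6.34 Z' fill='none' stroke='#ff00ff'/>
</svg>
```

G21
G90
G0 X38.96 Y134.02
M4 S298
G01 X59.51 Y134.02 F2959
G01 X59.51 Y94.99 F2959
G01 X38.96 Y94.99 F2959
G01 X38.96 Y134.02 F2959
M5
G0 X97.15 Y72.37
M4 S506
G01 X79.00 Y96.44 F2057
G01 X90.76 Y124.20 F2057
G01 X120.69 Y127.89 F2057
G01 X138.84 Y103.82 F2057
G01 X127.08 Y76.06 F2057
G01 X97.15 Y72.37 F2057
M5
G0 X77.15 Y112.19
M4 S298
G01 X156.19 Y112.19 F2959
G01 X156.19 Y67.59 F2959
G01 X77.15 Y67.59 F2959
G01 X77.15 Y112.19 F2959
M5
G0 X125.17 Y121.03
M4 S298
G01 X111.09 Y117.96 F2959
G01 X87.45 Y110.72 F2959
G01 X62.83 Y101.90 F2959
G01 X45.84 Y94.08 F2959
G01 X45.05 Y89.83 F2959
M5
G0 X164.86 Y136.86
M4 S298
G01 X171.81 Y120.55 F2959
G01 X161.16 Y106.37 F2959
G01 X143.56 Y108.50 F2959
G01 X136.61 Y124.81 F2959
G01 X147.26 Y138.99 F2959
G01 X164.86 Y136.86 F2959
M5
G0 X0.00 Y0.00

Since the viewBox matches the mm dimensions, user units are millimetres directly. The only transform is the Y-flip y_m = 145.33 − y_svg.

Shape 1 is a rectangle drawn with `<polygon>`. Its stroke #ff00ff means engrave at S298, F2959. After flipping Y the toolpath is (38.96,134.02) → (59.51,134.02) → (59.51,94.99) → (38.96,94.99) → (38.96,134.02), returning to the start.

Shape 2 is a regular polygon drawn with `<polygon>`. Its stroke #ff8800 means score at S506, F2057. After flipping Y the toolpath is (97.15,72.37) → (79.00,96.44) → (90.76,124.20) → (120.69,127.89) → (138.84,103.82) → (127.08,76.06) → (97.15,72.37), returning to the start.

Shape 3 is a rectangle drawn with `<rect>`. Its stroke #ff00ff means engrave at S298, F2959. After flipping Y the toolpath is (77.15,112.19) → (156.19,112.19) → (156.19,67.59) → (77.15,67.59) → (77.15,112.19), returning to the start.

Shape 4 is a cubic bezier drawn with `<path>`. Its stroke #ff00ff means engrave at S298, F2959. After flipping Y the toolpath is (125.17,121.03) → (111.09,117.96) → (87.45,110.72) → (62.83,101.90) → (45.84,94.08) → (45.05,89.83).

Shape 5 is a regular polygon drawn with `<path>`. Its stroke #ff00ff means engrave at S298, F2959. After flipping Y the toolpath is (164.86,136.86) → (171.81,120.55) → (161.16,106.37) → (143.56,108.50) → (136.61,124.81) → (147.26,138.99) → (164.86,136.86), returning to the start.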